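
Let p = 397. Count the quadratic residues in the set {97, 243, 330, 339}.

3

(97/397) = +1 → QR.
(243/397) = +1 → QR.
(330/397) = +1 → QR.
(339/397) = -1 → non-residue.
Total quadratic residues among the 4: 3.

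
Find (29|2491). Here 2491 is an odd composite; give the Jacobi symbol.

Reciprocity: 29 ≡ 1 and 2491 ≡ 3 (mod 4), so (29/2491) = +(2491/29).
Reduce top mod 29: now compute (26/29).
Pull out 2: since 29 ≡ 5 (mod 8), (2/29) = -1.
Reciprocity: 13 ≡ 1 and 29 ≡ 1 (mod 4), so (13/29) = +(29/13).
Reduce top mod 13: now compute (3/13).
Reciprocity: 3 ≡ 3 and 13 ≡ 1 (mod 4), so (3/13) = +(13/3).
Reduce top mod 3: now compute (1/3).
Reached (1/3) = 1. Collecting the sign flips along the way, the symbol is -1.

-1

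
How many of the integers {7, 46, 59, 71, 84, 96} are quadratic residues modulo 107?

0

(7/107) = -1 → non-residue.
(46/107) = -1 → non-residue.
(59/107) = -1 → non-residue.
(71/107) = -1 → non-residue.
(84/107) = -1 → non-residue.
(96/107) = -1 → non-residue.
Total quadratic residues among the 6: 0.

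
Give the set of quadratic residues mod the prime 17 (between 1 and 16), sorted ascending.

Square k = 1,…,8 (k and 17−k give the same square):
1²=1, 2²=4, 3²=9, 4²=16, 5²≡8, 6²≡2, 7²≡15, 8²≡13 (mod 17).
So the quadratic residues mod 17 are {1, 2, 4, 8, 9, 13, 15, 16}.

1,2,4,8,9,13,15,16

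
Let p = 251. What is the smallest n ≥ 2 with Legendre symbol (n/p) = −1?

2

(2/251) = −1, so 2 is the smallest positive non-residue mod 251.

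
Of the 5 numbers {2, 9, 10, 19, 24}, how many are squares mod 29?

(2/29) = -1 → non-residue.
(9/29) = +1 → QR.
(10/29) = -1 → non-residue.
(19/29) = -1 → non-residue.
(24/29) = +1 → QR.
Total quadratic residues among the 5: 2.

2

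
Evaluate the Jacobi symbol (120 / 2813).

Pull out 2^3: since 2813 ≡ 5 (mod 8), (2/2813) = -1, so (2/2813)^3 = -1.
Reciprocity: 15 ≡ 3 and 2813 ≡ 1 (mod 4), so (15/2813) = +(2813/15).
Reduce top mod 15: now compute (8/15).
Pull out 2^3: since 15 ≡ 7 (mod 8), (2/15) = +1, so (2/15)^3 = +1.
Reached (1/15) = 1. Collecting the sign flips along the way, the symbol is -1.

-1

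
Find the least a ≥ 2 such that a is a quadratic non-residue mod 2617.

5

(2/2617) = +1, so 2 is a residue.
(3/2617) = +1, so 3 is a residue.
(4/2617) = +1, so 4 is a residue.
(5/2617) = −1, so 5 is the smallest positive non-residue mod 2617.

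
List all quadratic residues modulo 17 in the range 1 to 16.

Square k = 1,…,8 (k and 17−k give the same square):
1²=1, 2²=4, 3²=9, 4²=16, 5²≡8, 6²≡2, 7²≡15, 8²≡13 (mod 17).
So the quadratic residues mod 17 are {1, 2, 4, 8, 9, 13, 15, 16}.

1,2,4,8,9,13,15,16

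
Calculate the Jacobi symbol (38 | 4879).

Pull out 2: since 4879 ≡ 7 (mod 8), (2/4879) = +1.
Reciprocity: 19 ≡ 3 and 4879 ≡ 3 (mod 4), so (19/4879) = −(4879/19).
Reduce top mod 19: now compute (15/19).
Reciprocity: 15 ≡ 3 and 19 ≡ 3 (mod 4), so (15/19) = −(19/15).
Reduce top mod 15: now compute (4/15).
Pull out 2^2: since 15 ≡ 7 (mod 8), (2/15) = +1, so (2/15)^2 = +1.
Reached (1/15) = 1. Collecting the sign flips along the way, the symbol is +1.

1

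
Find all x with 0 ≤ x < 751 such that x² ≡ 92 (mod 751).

Since 751 ≡ 3 (mod 4), a square root of 92 is 92^((751+1)/4) = 92^188 mod 751.
Repeated squaring: 92^2≡203, 92^4≡655, 92^8≡204, 92^16≡311, 92^32≡593, 92^64≡181, 92^128≡468 (mod 751).
92^188 = 92^(128+32+16+8+4) ≡ 338 (mod 751).
Check: 338² = 114244 ≡ 92 (mod 751). The two roots are 338 and 413.

338, 413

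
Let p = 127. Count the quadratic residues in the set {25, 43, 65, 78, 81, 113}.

(25/127) = +1 → QR.
(43/127) = -1 → non-residue.
(65/127) = -1 → non-residue.
(78/127) = -1 → non-residue.
(81/127) = +1 → QR.
(113/127) = +1 → QR.
Total quadratic residues among the 6: 3.

3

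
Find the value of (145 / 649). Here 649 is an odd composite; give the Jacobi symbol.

Reciprocity: 145 ≡ 1 and 649 ≡ 1 (mod 4), so (145/649) = +(649/145).
Reduce top mod 145: now compute (69/145).
Reciprocity: 69 ≡ 1 and 145 ≡ 1 (mod 4), so (69/145) = +(145/69).
Reduce top mod 69: now compute (7/69).
Reciprocity: 7 ≡ 3 and 69 ≡ 1 (mod 4), so (7/69) = +(69/7).
Reduce top mod 7: now compute (6/7).
Pull out 2: since 7 ≡ 7 (mod 8), (2/7) = +1.
Reciprocity: 3 ≡ 3 and 7 ≡ 3 (mod 4), so (3/7) = −(7/3).
Reduce top mod 3: now compute (1/3).
Reached (1/3) = 1. Collecting the sign flips along the way, the symbol is -1.

-1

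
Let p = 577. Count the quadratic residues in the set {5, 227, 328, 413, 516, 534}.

0

(5/577) = -1 → non-residue.
(227/577) = -1 → non-residue.
(328/577) = -1 → non-residue.
(413/577) = -1 → non-residue.
(516/577) = -1 → non-residue.
(534/577) = -1 → non-residue.
Total quadratic residues among the 6: 0.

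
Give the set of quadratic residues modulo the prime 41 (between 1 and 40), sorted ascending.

Square k = 1,…,20 (k and 41−k give the same square):
1²=1, 2²=4, 3²=9, 4²=16, 5²=25, 6²=36, 7²≡8, 8²≡23, 9²≡40, 10²≡18, 11²≡39, 12²≡21, 13²≡5, 14²≡32, 15²≡20, 16²≡10, 17²≡2, 18²≡37, 19²≡33, 20²≡31 (mod 41).
So the quadratic residues mod 41 are {1, 2, 4, 5, 8, 9, 10, 16, 18, 20, 21, 23, 25, 31, 32, 33, 36, 37, 39, 40}.

1, 2, 4, 5, 8, 9, 10, 16, 18, 20, 21, 23, 25, 31, 32, 33, 36, 37, 39, 40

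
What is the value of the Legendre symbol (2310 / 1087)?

1

Euler's criterion: (2310/1087) ≡ 136^543 (mod 1087).
136^2 ≡ 17 (mod 1087)
136^4 ≡ 289 (mod 1087)
136^8 ≡ 909 (mod 1087)
136^16 ≡ 161 (mod 1087)
136^32 ≡ 920 (mod 1087)
136^64 ≡ 714 (mod 1087)
136^128 ≡ 1080 (mod 1087)
136^256 ≡ 49 (mod 1087)
136^512 ≡ 227 (mod 1087)
136^543 = 136^(512+16+8+4+2+1) ≡ 1 (mod 1087).
Result is 1, so (2310/1087) = 1.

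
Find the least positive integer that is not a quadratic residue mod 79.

3

(2/79) = +1, so 2 is a residue.
(3/79) = −1, so 3 is the smallest positive non-residue mod 79.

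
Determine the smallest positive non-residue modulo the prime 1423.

(2/1423) = +1, so 2 is a residue.
(3/1423) = −1, so 3 is the smallest positive non-residue mod 1423.

3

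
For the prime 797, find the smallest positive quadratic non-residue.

2

(2/797) = −1, so 2 is the smallest positive non-residue mod 797.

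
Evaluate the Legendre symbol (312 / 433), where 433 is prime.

Pull out 2^3: since 433 ≡ 1 (mod 8), (2/433) = +1, so (2/433)^3 = +1.
Reciprocity: 39 ≡ 3 and 433 ≡ 1 (mod 4), so (39/433) = +(433/39).
Reduce top mod 39: now compute (4/39).
Pull out 2^2: since 39 ≡ 7 (mod 8), (2/39) = +1, so (2/39)^2 = +1.
Reached (1/39) = 1. Collecting the sign flips along the way, the symbol is +1.

1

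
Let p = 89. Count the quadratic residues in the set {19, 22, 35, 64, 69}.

(19/89) = -1 → non-residue.
(22/89) = +1 → QR.
(35/89) = -1 → non-residue.
(64/89) = +1 → QR.
(69/89) = +1 → QR.
Total quadratic residues among the 5: 3.

3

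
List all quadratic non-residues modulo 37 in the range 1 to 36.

2,5,6,8,13,14,15,17,18,19,20,22,23,24,29,31,32,35

Square k = 1,…,18 (k and 37−k give the same square):
1²=1, 2²=4, 3²=9, 4²=16, 5²=25, 6²=36, 7²≡12, 8²≡27, 9²≡7, 10²≡26, 11²≡10, 12²≡33, 13²≡21, 14²≡11, 15²≡3, 16²≡34, 17²≡30, 18²≡28 (mod 37).
The residues are {1, 3, 4, 7, 9, 10, 11, 12, 16, 21, 25, 26, 27, 28, 30, 33, 34, 36}; the non-residues are the remaining 18 nonzero classes.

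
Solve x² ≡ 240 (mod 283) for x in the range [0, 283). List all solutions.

Since 283 ≡ 3 (mod 4), a square root of 240 is 240^((283+1)/4) = 240^71 mod 283.
Repeated squaring: 240^2≡151, 240^4≡161, 240^8≡168, 240^16≡207, 240^32≡116, 240^64≡155 (mod 283).
240^71 = 240^(64+4+2+1) ≡ 250 (mod 283).
Check: 250² = 62500 ≡ 240 (mod 283). The two roots are 33 and 250.

33, 250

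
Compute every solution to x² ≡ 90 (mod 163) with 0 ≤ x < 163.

Since 163 ≡ 3 (mod 4), a square root of 90 is 90^((163+1)/4) = 90^41 mod 163.
Repeated squaring: 90^2≡113, 90^4≡55, 90^8≡91, 90^16≡131, 90^32≡46 (mod 163).
90^41 = 90^(32+8+1) ≡ 47 (mod 163).
Check: 47² = 2209 ≡ 90 (mod 163). The two roots are 47 and 116.

47, 116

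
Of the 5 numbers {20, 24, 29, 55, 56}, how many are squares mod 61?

(20/61) = +1 → QR.
(24/61) = -1 → non-residue.
(29/61) = -1 → non-residue.
(55/61) = -1 → non-residue.
(56/61) = +1 → QR.
Total quadratic residues among the 5: 2.

2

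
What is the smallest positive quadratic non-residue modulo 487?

(2/487) = +1, so 2 is a residue.
(3/487) = −1, so 3 is the smallest positive non-residue mod 487.

3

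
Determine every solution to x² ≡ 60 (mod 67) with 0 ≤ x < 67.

Since 67 ≡ 3 (mod 4), a square root of 60 is 60^((67+1)/4) = 60^17 mod 67.
Repeated squaring: 60^2≡49, 60^4≡56, 60^8≡54, 60^16≡35 (mod 67).
60^17 = 60^(16+1) ≡ 23 (mod 67).
Check: 23² = 529 ≡ 60 (mod 67). The two roots are 23 and 44.

23, 44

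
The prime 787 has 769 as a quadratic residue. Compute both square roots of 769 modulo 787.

Since 787 ≡ 3 (mod 4), a square root of 769 is 769^((787+1)/4) = 769^197 mod 787.
Repeated squaring: 769^2≡324, 769^4≡305, 769^8≡159, 769^16≡97, 769^32≡752, 769^64≡438, 769^128≡603 (mod 787).
769^197 = 769^(128+64+4+1) ≡ 254 (mod 787).
Check: 254² = 64516 ≡ 769 (mod 787). The two roots are 254 and 533.

254, 533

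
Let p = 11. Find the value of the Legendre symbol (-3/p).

Euler's criterion: (-3/11) ≡ 8^5 (mod 11).
8^2 ≡ 9 (mod 11)
8^4 ≡ 4 (mod 11)
8^5 = 8^(4+1) ≡ 10 (mod 11).
Result is 10 ≡ −1, so (-3/11) = −1.

-1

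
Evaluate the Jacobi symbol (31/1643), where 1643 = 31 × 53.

Reciprocity: 31 ≡ 3 and 1643 ≡ 3 (mod 4), so (31/1643) = −(1643/31).
Reduce top mod 31: now compute (0/31).
Top reduces to 0: gcd > 1, so the symbol is 0.

0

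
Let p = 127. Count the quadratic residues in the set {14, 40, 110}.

(14/127) = -1 → non-residue.
(40/127) = -1 → non-residue.
(110/127) = -1 → non-residue.
Total quadratic residues among the 3: 0.

0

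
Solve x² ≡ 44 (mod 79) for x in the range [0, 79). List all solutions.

Since 79 ≡ 3 (mod 4), a square root of 44 is 44^((79+1)/4) = 44^20 mod 79.
Repeated squaring: 44^2≡40, 44^4≡20, 44^8≡5, 44^16≡25 (mod 79).
44^20 = 44^(16+4) ≡ 26 (mod 79).
Check: 26² = 676 ≡ 44 (mod 79). The two roots are 26 and 53.

26, 53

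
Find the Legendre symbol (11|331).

Euler's criterion: (11/331) ≡ 11^165 (mod 331).
11^2 ≡ 121 (mod 331)
11^4 ≡ 77 (mod 331)
11^8 ≡ 302 (mod 331)
11^16 ≡ 179 (mod 331)
11^32 ≡ 265 (mod 331)
11^64 ≡ 53 (mod 331)
11^128 ≡ 161 (mod 331)
11^165 = 11^(128+32+4+1) ≡ 330 (mod 331).
Result is 330 ≡ −1, so (11/331) = −1.

-1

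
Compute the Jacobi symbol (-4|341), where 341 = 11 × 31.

First reduce: -4 ≡ 337 (mod 341).
Reciprocity: 337 ≡ 1 and 341 ≡ 1 (mod 4), so (337/341) = +(341/337).
Reduce top mod 337: now compute (4/337).
Pull out 2^2: since 337 ≡ 1 (mod 8), (2/337) = +1, so (2/337)^2 = +1.
Reached (1/337) = 1. Collecting the sign flips along the way, the symbol is +1.

1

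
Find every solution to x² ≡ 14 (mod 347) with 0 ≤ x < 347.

19, 328

Since 347 ≡ 3 (mod 4), a square root of 14 is 14^((347+1)/4) = 14^87 mod 347.
Repeated squaring: 14^2≡196, 14^4≡246, 14^8≡138, 14^16≡306, 14^32≡293, 14^64≡140 (mod 347).
14^87 = 14^(64+16+4+2+1) ≡ 328 (mod 347).
Check: 328² = 107584 ≡ 14 (mod 347). The two roots are 19 and 328.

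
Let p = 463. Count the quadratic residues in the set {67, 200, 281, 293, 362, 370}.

5

(67/463) = +1 → QR.
(200/463) = +1 → QR.
(281/463) = -1 → non-residue.
(293/463) = +1 → QR.
(362/463) = +1 → QR.
(370/463) = +1 → QR.
Total quadratic residues among the 6: 5.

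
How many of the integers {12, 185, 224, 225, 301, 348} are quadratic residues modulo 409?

3

(12/409) = +1 → QR.
(185/409) = -1 → non-residue.
(224/409) = -1 → non-residue.
(225/409) = +1 → QR.
(301/409) = +1 → QR.
(348/409) = -1 → non-residue.
Total quadratic residues among the 6: 3.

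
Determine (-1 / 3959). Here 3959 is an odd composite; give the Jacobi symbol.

-1

First reduce: -1 ≡ 3958 (mod 3959).
Pull out 2: since 3959 ≡ 7 (mod 8), (2/3959) = +1.
Reciprocity: 1979 ≡ 3 and 3959 ≡ 3 (mod 4), so (1979/3959) = −(3959/1979).
Reduce top mod 1979: now compute (1/1979).
Reached (1/1979) = 1. Collecting the sign flips along the way, the symbol is -1.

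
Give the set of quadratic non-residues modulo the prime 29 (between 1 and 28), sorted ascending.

2,3,8,10,11,12,14,15,17,18,19,21,26,27

Square k = 1,…,14 (k and 29−k give the same square):
1²=1, 2²=4, 3²=9, 4²=16, 5²=25, 6²≡7, 7²≡20, 8²≡6, 9²≡23, 10²≡13, 11²≡5, 12²≡28, 13²≡24, 14²≡22 (mod 29).
The residues are {1, 4, 5, 6, 7, 9, 13, 16, 20, 22, 23, 24, 25, 28}; the non-residues are the remaining 14 nonzero classes.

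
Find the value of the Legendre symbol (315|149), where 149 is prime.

1

Euler's criterion: (315/149) ≡ 17^74 (mod 149).
17^2 ≡ 140 (mod 149)
17^4 ≡ 81 (mod 149)
17^8 ≡ 5 (mod 149)
17^16 ≡ 25 (mod 149)
17^32 ≡ 29 (mod 149)
17^64 ≡ 96 (mod 149)
17^74 = 17^(64+8+2) ≡ 1 (mod 149).
Result is 1, so (315/149) = 1.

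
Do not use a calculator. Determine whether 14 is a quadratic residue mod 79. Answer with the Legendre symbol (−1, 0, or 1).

-1

Pull out 2: since 79 ≡ 7 (mod 8), (2/79) = +1.
Reciprocity: 7 ≡ 3 and 79 ≡ 3 (mod 4), so (7/79) = −(79/7).
Reduce top mod 7: now compute (2/7).
Pull out 2: since 7 ≡ 7 (mod 8), (2/7) = +1.
Reached (1/7) = 1. Collecting the sign flips along the way, the symbol is -1.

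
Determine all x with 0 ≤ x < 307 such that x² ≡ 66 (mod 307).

Since 307 ≡ 3 (mod 4), a square root of 66 is 66^((307+1)/4) = 66^77 mod 307.
Repeated squaring: 66^2≡58, 66^4≡294, 66^8≡169, 66^16≡10, 66^32≡100, 66^64≡176 (mod 307).
66^77 = 66^(64+8+4+1) ≡ 251 (mod 307).
Check: 251² = 63001 ≡ 66 (mod 307). The two roots are 56 and 251.

56, 251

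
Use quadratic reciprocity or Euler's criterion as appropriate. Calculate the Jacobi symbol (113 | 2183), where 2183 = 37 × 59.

Reciprocity: 113 ≡ 1 and 2183 ≡ 3 (mod 4), so (113/2183) = +(2183/113).
Reduce top mod 113: now compute (36/113).
Pull out 2^2: since 113 ≡ 1 (mod 8), (2/113) = +1, so (2/113)^2 = +1.
Reciprocity: 9 ≡ 1 and 113 ≡ 1 (mod 4), so (9/113) = +(113/9).
Reduce top mod 9: now compute (5/9).
Reciprocity: 5 ≡ 1 and 9 ≡ 1 (mod 4), so (5/9) = +(9/5).
Reduce top mod 5: now compute (4/5).
Pull out 2^2: since 5 ≡ 5 (mod 8), (2/5) = -1, so (2/5)^2 = +1.
Reached (1/5) = 1. Collecting the sign flips along the way, the symbol is +1.

1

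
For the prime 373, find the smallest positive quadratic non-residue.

(2/373) = −1, so 2 is the smallest positive non-residue mod 373.

2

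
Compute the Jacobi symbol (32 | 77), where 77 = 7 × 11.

-1

Pull out 2^5: since 77 ≡ 5 (mod 8), (2/77) = -1, so (2/77)^5 = -1.
Reached (1/77) = 1. Collecting the sign flips along the way, the symbol is -1.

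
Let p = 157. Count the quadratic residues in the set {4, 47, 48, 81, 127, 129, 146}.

6

(4/157) = +1 → QR.
(47/157) = +1 → QR.
(48/157) = +1 → QR.
(81/157) = +1 → QR.
(127/157) = +1 → QR.
(129/157) = -1 → non-residue.
(146/157) = +1 → QR.
Total quadratic residues among the 7: 6.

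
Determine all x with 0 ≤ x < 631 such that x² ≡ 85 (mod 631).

Since 631 ≡ 3 (mod 4), a square root of 85 is 85^((631+1)/4) = 85^158 mod 631.
Repeated squaring: 85^2≡284, 85^4≡519, 85^8≡555, 85^16≡97, 85^32≡575, 85^64≡612, 85^128≡361 (mod 631).
85^158 = 85^(128+16+8+4+2) ≡ 151 (mod 631).
Check: 151² = 22801 ≡ 85 (mod 631). The two roots are 151 and 480.

151, 480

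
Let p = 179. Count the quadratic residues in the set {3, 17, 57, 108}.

(3/179) = +1 → QR.
(17/179) = +1 → QR.
(57/179) = +1 → QR.
(108/179) = +1 → QR.
Total quadratic residues among the 4: 4.

4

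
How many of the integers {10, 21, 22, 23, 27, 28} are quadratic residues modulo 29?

3

(10/29) = -1 → non-residue.
(21/29) = -1 → non-residue.
(22/29) = +1 → QR.
(23/29) = +1 → QR.
(27/29) = -1 → non-residue.
(28/29) = +1 → QR.
Total quadratic residues among the 6: 3.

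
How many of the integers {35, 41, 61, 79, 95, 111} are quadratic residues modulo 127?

4

(35/127) = +1 → QR.
(41/127) = +1 → QR.
(61/127) = +1 → QR.
(79/127) = +1 → QR.
(95/127) = -1 → non-residue.
(111/127) = -1 → non-residue.
Total quadratic residues among the 6: 4.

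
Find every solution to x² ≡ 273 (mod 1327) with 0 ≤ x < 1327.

Since 1327 ≡ 3 (mod 4), a square root of 273 is 273^((1327+1)/4) = 273^332 mod 1327.
Repeated squaring: 273^2≡217, 273^4≡644, 273^8≡712, 273^16≡30, 273^32≡900, 273^64≡530, 273^128≡903, 273^256≡631 (mod 1327).
273^332 = 273^(256+64+8+4) ≡ 1287 (mod 1327).
Check: 1287² = 1656369 ≡ 273 (mod 1327). The two roots are 40 and 1287.

40, 1287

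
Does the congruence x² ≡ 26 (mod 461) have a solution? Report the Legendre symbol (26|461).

1

Pull out 2: since 461 ≡ 5 (mod 8), (2/461) = -1.
Reciprocity: 13 ≡ 1 and 461 ≡ 1 (mod 4), so (13/461) = +(461/13).
Reduce top mod 13: now compute (6/13).
Pull out 2: since 13 ≡ 5 (mod 8), (2/13) = -1.
Reciprocity: 3 ≡ 3 and 13 ≡ 1 (mod 4), so (3/13) = +(13/3).
Reduce top mod 3: now compute (1/3).
Reached (1/3) = 1. Collecting the sign flips along the way, the symbol is +1.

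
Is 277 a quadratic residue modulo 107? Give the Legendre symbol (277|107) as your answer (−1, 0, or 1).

-1

First reduce: 277 ≡ 63 (mod 107).
Reciprocity: 63 ≡ 3 and 107 ≡ 3 (mod 4), so (63/107) = −(107/63).
Reduce top mod 63: now compute (44/63).
Pull out 2^2: since 63 ≡ 7 (mod 8), (2/63) = +1, so (2/63)^2 = +1.
Reciprocity: 11 ≡ 3 and 63 ≡ 3 (mod 4), so (11/63) = −(63/11).
Reduce top mod 11: now compute (8/11).
Pull out 2^3: since 11 ≡ 3 (mod 8), (2/11) = -1, so (2/11)^3 = -1.
Reached (1/11) = 1. Collecting the sign flips along the way, the symbol is -1.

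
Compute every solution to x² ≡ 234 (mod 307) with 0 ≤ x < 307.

65, 242

Since 307 ≡ 3 (mod 4), a square root of 234 is 234^((307+1)/4) = 234^77 mod 307.
Repeated squaring: 234^2≡110, 234^4≡127, 234^8≡165, 234^16≡209, 234^32≡87, 234^64≡201 (mod 307).
234^77 = 234^(64+8+4+1) ≡ 65 (mod 307).
Check: 65² = 4225 ≡ 234 (mod 307). The two roots are 65 and 242.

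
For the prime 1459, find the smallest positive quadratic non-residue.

2

(2/1459) = −1, so 2 is the smallest positive non-residue mod 1459.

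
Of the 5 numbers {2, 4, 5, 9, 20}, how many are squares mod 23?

(2/23) = +1 → QR.
(4/23) = +1 → QR.
(5/23) = -1 → non-residue.
(9/23) = +1 → QR.
(20/23) = -1 → non-residue.
Total quadratic residues among the 5: 3.

3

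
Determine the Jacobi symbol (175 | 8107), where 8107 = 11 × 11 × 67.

Reciprocity: 175 ≡ 3 and 8107 ≡ 3 (mod 4), so (175/8107) = −(8107/175).
Reduce top mod 175: now compute (57/175).
Reciprocity: 57 ≡ 1 and 175 ≡ 3 (mod 4), so (57/175) = +(175/57).
Reduce top mod 57: now compute (4/57).
Pull out 2^2: since 57 ≡ 1 (mod 8), (2/57) = +1, so (2/57)^2 = +1.
Reached (1/57) = 1. Collecting the sign flips along the way, the symbol is -1.

-1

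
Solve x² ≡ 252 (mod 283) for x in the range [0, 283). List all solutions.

Since 283 ≡ 3 (mod 4), a square root of 252 is 252^((283+1)/4) = 252^71 mod 283.
Repeated squaring: 252^2≡112, 252^4≡92, 252^8≡257, 252^16≡110, 252^32≡214, 252^64≡233 (mod 283).
252^71 = 252^(64+4+2+1) ≡ 95 (mod 283).
Check: 95² = 9025 ≡ 252 (mod 283). The two roots are 95 and 188.

95, 188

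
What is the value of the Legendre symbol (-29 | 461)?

-1

First reduce: -29 ≡ 432 (mod 461).
Pull out 2^4: since 461 ≡ 5 (mod 8), (2/461) = -1, so (2/461)^4 = +1.
Reciprocity: 27 ≡ 3 and 461 ≡ 1 (mod 4), so (27/461) = +(461/27).
Reduce top mod 27: now compute (2/27).
Pull out 2: since 27 ≡ 3 (mod 8), (2/27) = -1.
Reached (1/27) = 1. Collecting the sign flips along the way, the symbol is -1.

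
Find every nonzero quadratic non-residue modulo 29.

2 3 8 10 11 12 14 15 17 18 19 21 26 27

Square k = 1,…,14 (k and 29−k give the same square):
1²=1, 2²=4, 3²=9, 4²=16, 5²=25, 6²≡7, 7²≡20, 8²≡6, 9²≡23, 10²≡13, 11²≡5, 12²≡28, 13²≡24, 14²≡22 (mod 29).
The residues are {1, 4, 5, 6, 7, 9, 13, 16, 20, 22, 23, 24, 25, 28}; the non-residues are the remaining 14 nonzero classes.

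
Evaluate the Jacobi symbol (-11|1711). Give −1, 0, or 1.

First reduce: -11 ≡ 1700 (mod 1711).
Pull out 2^2: since 1711 ≡ 7 (mod 8), (2/1711) = +1, so (2/1711)^2 = +1.
Reciprocity: 425 ≡ 1 and 1711 ≡ 3 (mod 4), so (425/1711) = +(1711/425).
Reduce top mod 425: now compute (11/425).
Reciprocity: 11 ≡ 3 and 425 ≡ 1 (mod 4), so (11/425) = +(425/11).
Reduce top mod 11: now compute (7/11).
Reciprocity: 7 ≡ 3 and 11 ≡ 3 (mod 4), so (7/11) = −(11/7).
Reduce top mod 7: now compute (4/7).
Pull out 2^2: since 7 ≡ 7 (mod 8), (2/7) = +1, so (2/7)^2 = +1.
Reached (1/7) = 1. Collecting the sign flips along the way, the symbol is -1.

-1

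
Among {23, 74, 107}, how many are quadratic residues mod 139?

(23/139) = -1 → non-residue.
(74/139) = -1 → non-residue.
(107/139) = +1 → QR.
Total quadratic residues among the 3: 1.

1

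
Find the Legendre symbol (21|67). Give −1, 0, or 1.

Reciprocity: 21 ≡ 1 and 67 ≡ 3 (mod 4), so (21/67) = +(67/21).
Reduce top mod 21: now compute (4/21).
Pull out 2^2: since 21 ≡ 5 (mod 8), (2/21) = -1, so (2/21)^2 = +1.
Reached (1/21) = 1. Collecting the sign flips along the way, the symbol is +1.

1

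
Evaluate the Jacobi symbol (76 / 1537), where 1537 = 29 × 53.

1

Pull out 2^2: since 1537 ≡ 1 (mod 8), (2/1537) = +1, so (2/1537)^2 = +1.
Reciprocity: 19 ≡ 3 and 1537 ≡ 1 (mod 4), so (19/1537) = +(1537/19).
Reduce top mod 19: now compute (17/19).
Reciprocity: 17 ≡ 1 and 19 ≡ 3 (mod 4), so (17/19) = +(19/17).
Reduce top mod 17: now compute (2/17).
Pull out 2: since 17 ≡ 1 (mod 8), (2/17) = +1.
Reached (1/17) = 1. Collecting the sign flips along the way, the symbol is +1.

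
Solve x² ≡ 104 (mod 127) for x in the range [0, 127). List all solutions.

Since 127 ≡ 3 (mod 4), a square root of 104 is 104^((127+1)/4) = 104^32 mod 127.
Repeated squaring: 104^2≡21, 104^4≡60, 104^8≡44, 104^16≡31, 104^32≡72 (mod 127).
104^32 = 104^(32) ≡ 72 (mod 127).
Check: 72² = 5184 ≡ 104 (mod 127). The two roots are 55 and 72.

55, 72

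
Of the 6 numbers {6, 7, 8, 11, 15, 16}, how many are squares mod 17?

(6/17) = -1 → non-residue.
(7/17) = -1 → non-residue.
(8/17) = +1 → QR.
(11/17) = -1 → non-residue.
(15/17) = +1 → QR.
(16/17) = +1 → QR.
Total quadratic residues among the 6: 3.

3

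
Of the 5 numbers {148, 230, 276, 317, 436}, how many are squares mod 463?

(148/463) = -1 → non-residue.
(230/463) = +1 → QR.
(276/463) = +1 → QR.
(317/463) = -1 → non-residue.
(436/463) = +1 → QR.
Total quadratic residues among the 5: 3.

3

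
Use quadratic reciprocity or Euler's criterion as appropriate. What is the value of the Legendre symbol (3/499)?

Reciprocity: 3 ≡ 3 and 499 ≡ 3 (mod 4), so (3/499) = −(499/3).
Reduce top mod 3: now compute (1/3).
Reached (1/3) = 1. Collecting the sign flips along the way, the symbol is -1.

-1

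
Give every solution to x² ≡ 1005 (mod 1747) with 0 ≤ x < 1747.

154, 1593

Since 1747 ≡ 3 (mod 4), a square root of 1005 is 1005^((1747+1)/4) = 1005^437 mod 1747.
Repeated squaring: 1005^2≡259, 1005^4≡695, 1005^8≡853, 1005^16≡857, 1005^32≡709, 1005^64≡1292, 1005^128≡879, 1005^256≡467 (mod 1747).
1005^437 = 1005^(256+128+32+16+4+1) ≡ 1593 (mod 1747).
Check: 1593² = 2537649 ≡ 1005 (mod 1747). The two roots are 154 and 1593.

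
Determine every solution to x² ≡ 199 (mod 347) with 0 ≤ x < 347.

103, 244

Since 347 ≡ 3 (mod 4), a square root of 199 is 199^((347+1)/4) = 199^87 mod 347.
Repeated squaring: 199^2≡43, 199^4≡114, 199^8≡157, 199^16≡12, 199^32≡144, 199^64≡263 (mod 347).
199^87 = 199^(64+16+4+2+1) ≡ 244 (mod 347).
Check: 244² = 59536 ≡ 199 (mod 347). The two roots are 103 and 244.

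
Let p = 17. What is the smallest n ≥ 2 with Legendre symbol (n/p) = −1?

(2/17) = +1, so 2 is a residue.
(3/17) = −1, so 3 is the smallest positive non-residue mod 17.

3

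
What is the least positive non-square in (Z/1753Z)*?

5

(2/1753) = +1, so 2 is a residue.
(3/1753) = +1, so 3 is a residue.
(4/1753) = +1, so 4 is a residue.
(5/1753) = −1, so 5 is the smallest positive non-residue mod 1753.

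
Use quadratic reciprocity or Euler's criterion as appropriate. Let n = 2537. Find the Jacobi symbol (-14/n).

First reduce: -14 ≡ 2523 (mod 2537).
Reciprocity: 2523 ≡ 3 and 2537 ≡ 1 (mod 4), so (2523/2537) = +(2537/2523).
Reduce top mod 2523: now compute (14/2523).
Pull out 2: since 2523 ≡ 3 (mod 8), (2/2523) = -1.
Reciprocity: 7 ≡ 3 and 2523 ≡ 3 (mod 4), so (7/2523) = −(2523/7).
Reduce top mod 7: now compute (3/7).
Reciprocity: 3 ≡ 3 and 7 ≡ 3 (mod 4), so (3/7) = −(7/3).
Reduce top mod 3: now compute (1/3).
Reached (1/3) = 1. Collecting the sign flips along the way, the symbol is -1.

-1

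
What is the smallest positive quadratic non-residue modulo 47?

(2/47) = +1, so 2 is a residue.
(3/47) = +1, so 3 is a residue.
(4/47) = +1, so 4 is a residue.
(5/47) = −1, so 5 is the smallest positive non-residue mod 47.

5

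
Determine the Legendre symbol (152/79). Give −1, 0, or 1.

1

First reduce: 152 ≡ 73 (mod 79).
Reciprocity: 73 ≡ 1 and 79 ≡ 3 (mod 4), so (73/79) = +(79/73).
Reduce top mod 73: now compute (6/73).
Pull out 2: since 73 ≡ 1 (mod 8), (2/73) = +1.
Reciprocity: 3 ≡ 3 and 73 ≡ 1 (mod 4), so (3/73) = +(73/3).
Reduce top mod 3: now compute (1/3).
Reached (1/3) = 1. Collecting the sign flips along the way, the symbol is +1.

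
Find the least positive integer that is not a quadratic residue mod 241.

7

(2/241) = +1, so 2 is a residue.
(3/241) = +1, so 3 is a residue.
(4/241) = +1, so 4 is a residue.
(5/241) = +1, so 5 is a residue.
(6/241) = +1, so 6 is a residue.
(7/241) = −1, so 7 is the smallest positive non-residue mod 241.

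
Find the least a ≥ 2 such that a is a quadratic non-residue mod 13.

2

(2/13) = −1, so 2 is the smallest positive non-residue mod 13.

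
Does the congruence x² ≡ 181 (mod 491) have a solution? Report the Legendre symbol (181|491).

Euler's criterion: (181/491) ≡ 181^245 (mod 491).
181^2 ≡ 355 (mod 491)
181^4 ≡ 329 (mod 491)
181^8 ≡ 221 (mod 491)
181^16 ≡ 232 (mod 491)
181^32 ≡ 305 (mod 491)
181^64 ≡ 226 (mod 491)
181^128 ≡ 12 (mod 491)
181^245 = 181^(128+64+32+16+4+1) ≡ 1 (mod 491).
Result is 1, so (181/491) = 1.

1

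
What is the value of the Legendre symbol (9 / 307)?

1

Euler's criterion: (9/307) ≡ 9^153 (mod 307).
9^2 ≡ 81 (mod 307)
9^4 ≡ 114 (mod 307)
9^8 ≡ 102 (mod 307)
9^16 ≡ 273 (mod 307)
9^32 ≡ 235 (mod 307)
9^64 ≡ 272 (mod 307)
9^128 ≡ 304 (mod 307)
9^153 = 9^(128+16+8+1) ≡ 1 (mod 307).
Result is 1, so (9/307) = 1.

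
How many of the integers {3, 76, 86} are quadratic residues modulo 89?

0

(3/89) = -1 → non-residue.
(76/89) = -1 → non-residue.
(86/89) = -1 → non-residue.
Total quadratic residues among the 3: 0.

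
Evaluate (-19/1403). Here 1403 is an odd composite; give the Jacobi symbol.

First reduce: -19 ≡ 1384 (mod 1403).
Pull out 2^3: since 1403 ≡ 3 (mod 8), (2/1403) = -1, so (2/1403)^3 = -1.
Reciprocity: 173 ≡ 1 and 1403 ≡ 3 (mod 4), so (173/1403) = +(1403/173).
Reduce top mod 173: now compute (19/173).
Reciprocity: 19 ≡ 3 and 173 ≡ 1 (mod 4), so (19/173) = +(173/19).
Reduce top mod 19: now compute (2/19).
Pull out 2: since 19 ≡ 3 (mod 8), (2/19) = -1.
Reached (1/19) = 1. Collecting the sign flips along the way, the symbol is +1.

1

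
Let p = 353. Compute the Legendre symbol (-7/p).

-1

First reduce: -7 ≡ 346 (mod 353).
Pull out 2: since 353 ≡ 1 (mod 8), (2/353) = +1.
Reciprocity: 173 ≡ 1 and 353 ≡ 1 (mod 4), so (173/353) = +(353/173).
Reduce top mod 173: now compute (7/173).
Reciprocity: 7 ≡ 3 and 173 ≡ 1 (mod 4), so (7/173) = +(173/7).
Reduce top mod 7: now compute (5/7).
Reciprocity: 5 ≡ 1 and 7 ≡ 3 (mod 4), so (5/7) = +(7/5).
Reduce top mod 5: now compute (2/5).
Pull out 2: since 5 ≡ 5 (mod 8), (2/5) = -1.
Reached (1/5) = 1. Collecting the sign flips along the way, the symbol is -1.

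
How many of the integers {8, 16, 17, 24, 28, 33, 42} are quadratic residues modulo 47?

(8/47) = +1 → QR.
(16/47) = +1 → QR.
(17/47) = +1 → QR.
(24/47) = +1 → QR.
(28/47) = +1 → QR.
(33/47) = -1 → non-residue.
(42/47) = +1 → QR.
Total quadratic residues among the 7: 6.

6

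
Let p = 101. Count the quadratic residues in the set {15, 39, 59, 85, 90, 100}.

2

(15/101) = -1 → non-residue.
(39/101) = -1 → non-residue.
(59/101) = -1 → non-residue.
(85/101) = +1 → QR.
(90/101) = -1 → non-residue.
(100/101) = +1 → QR.
Total quadratic residues among the 6: 2.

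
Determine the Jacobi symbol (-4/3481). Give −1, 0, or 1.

1

First reduce: -4 ≡ 3477 (mod 3481).
Reciprocity: 3477 ≡ 1 and 3481 ≡ 1 (mod 4), so (3477/3481) = +(3481/3477).
Reduce top mod 3477: now compute (4/3477).
Pull out 2^2: since 3477 ≡ 5 (mod 8), (2/3477) = -1, so (2/3477)^2 = +1.
Reached (1/3477) = 1. Collecting the sign flips along the way, the symbol is +1.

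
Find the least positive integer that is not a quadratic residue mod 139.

(2/139) = −1, so 2 is the smallest positive non-residue mod 139.

2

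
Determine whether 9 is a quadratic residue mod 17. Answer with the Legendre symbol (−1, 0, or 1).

Euler's criterion: (9/17) ≡ 9^8 (mod 17).
9^2 ≡ 13 (mod 17)
9^4 ≡ 16 (mod 17)
9^8 ≡ 1 (mod 17)
9^8 = 9^(8) ≡ 1 (mod 17).
Result is 1, so (9/17) = 1.

1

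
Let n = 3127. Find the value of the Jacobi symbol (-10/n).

1

First reduce: -10 ≡ 3117 (mod 3127).
Reciprocity: 3117 ≡ 1 and 3127 ≡ 3 (mod 4), so (3117/3127) = +(3127/3117).
Reduce top mod 3117: now compute (10/3117).
Pull out 2: since 3117 ≡ 5 (mod 8), (2/3117) = -1.
Reciprocity: 5 ≡ 1 and 3117 ≡ 1 (mod 4), so (5/3117) = +(3117/5).
Reduce top mod 5: now compute (2/5).
Pull out 2: since 5 ≡ 5 (mod 8), (2/5) = -1.
Reached (1/5) = 1. Collecting the sign flips along the way, the symbol is +1.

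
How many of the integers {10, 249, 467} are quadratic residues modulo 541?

(10/541) = -1 → non-residue.
(249/541) = -1 → non-residue.
(467/541) = +1 → QR.
Total quadratic residues among the 3: 1.

1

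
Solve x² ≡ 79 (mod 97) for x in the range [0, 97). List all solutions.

46, 51

97 ≡ 1 (mod 4), so we find a root by search.
Trying successive values, 46² = 2116 ≡ 79 (mod 97). The other root is 97 − 46 = 51.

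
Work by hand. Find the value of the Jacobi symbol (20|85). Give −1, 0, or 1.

Pull out 2^2: since 85 ≡ 5 (mod 8), (2/85) = -1, so (2/85)^2 = +1.
Reciprocity: 5 ≡ 1 and 85 ≡ 1 (mod 4), so (5/85) = +(85/5).
Reduce top mod 5: now compute (0/5).
Top reduces to 0: gcd > 1, so the symbol is 0.

0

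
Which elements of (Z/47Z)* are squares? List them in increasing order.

Square k = 1,…,23 (k and 47−k give the same square):
1²=1, 2²=4, 3²=9, 4²=16, 5²=25, 6²=36, 7²≡2, 8²≡17, 9²≡34, 10²≡6, 11²≡27, 12²≡3, 13²≡28, 14²≡8, 15²≡37, 16²≡21, 17²≡7, 18²≡42, 19²≡32, 20²≡24, 21²≡18, 22²≡14, 23²≡12 (mod 47).
So the quadratic residues mod 47 are {1, 2, 3, 4, 6, 7, 8, 9, 12, 14, 16, 17, 18, 21, 24, 25, 27, 28, 32, 34, 36, 37, 42}.

1, 2, 3, 4, 6, 7, 8, 9, 12, 14, 16, 17, 18, 21, 24, 25, 27, 28, 32, 34, 36, 37, 42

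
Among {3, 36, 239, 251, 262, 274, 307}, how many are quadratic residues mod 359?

(3/359) = +1 → QR.
(36/359) = +1 → QR.
(239/359) = -1 → non-residue.
(251/359) = -1 → non-residue.
(262/359) = +1 → QR.
(274/359) = -1 → non-residue.
(307/359) = +1 → QR.
Total quadratic residues among the 7: 4.

4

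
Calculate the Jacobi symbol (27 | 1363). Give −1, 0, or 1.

Reciprocity: 27 ≡ 3 and 1363 ≡ 3 (mod 4), so (27/1363) = −(1363/27).
Reduce top mod 27: now compute (13/27).
Reciprocity: 13 ≡ 1 and 27 ≡ 3 (mod 4), so (13/27) = +(27/13).
Reduce top mod 13: now compute (1/13).
Reached (1/13) = 1. Collecting the sign flips along the way, the symbol is -1.

-1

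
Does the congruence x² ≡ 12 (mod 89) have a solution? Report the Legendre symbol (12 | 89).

-1

Euler's criterion: (12/89) ≡ 12^44 (mod 89).
12^2 ≡ 55 (mod 89)
12^4 ≡ 88 (mod 89)
12^8 ≡ 1 (mod 89)
12^16 ≡ 1 (mod 89)
12^32 ≡ 1 (mod 89)
12^44 = 12^(32+8+4) ≡ 88 (mod 89).
Result is 88 ≡ −1, so (12/89) = −1.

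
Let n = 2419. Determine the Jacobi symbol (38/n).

Pull out 2: since 2419 ≡ 3 (mod 8), (2/2419) = -1.
Reciprocity: 19 ≡ 3 and 2419 ≡ 3 (mod 4), so (19/2419) = −(2419/19).
Reduce top mod 19: now compute (6/19).
Pull out 2: since 19 ≡ 3 (mod 8), (2/19) = -1.
Reciprocity: 3 ≡ 3 and 19 ≡ 3 (mod 4), so (3/19) = −(19/3).
Reduce top mod 3: now compute (1/3).
Reached (1/3) = 1. Collecting the sign flips along the way, the symbol is +1.

1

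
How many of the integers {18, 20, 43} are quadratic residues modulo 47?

1

(18/47) = +1 → QR.
(20/47) = -1 → non-residue.
(43/47) = -1 → non-residue.
Total quadratic residues among the 3: 1.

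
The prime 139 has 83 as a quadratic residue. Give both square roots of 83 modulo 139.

Since 139 ≡ 3 (mod 4), a square root of 83 is 83^((139+1)/4) = 83^35 mod 139.
Repeated squaring: 83^2≡78, 83^4≡107, 83^8≡51, 83^16≡99, 83^32≡71 (mod 139).
83^35 = 83^(32+2+1) ≡ 120 (mod 139).
Check: 120² = 14400 ≡ 83 (mod 139). The two roots are 19 and 120.

19, 120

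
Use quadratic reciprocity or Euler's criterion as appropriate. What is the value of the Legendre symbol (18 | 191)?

1

Euler's criterion: (18/191) ≡ 18^95 (mod 191).
18^2 ≡ 133 (mod 191)
18^4 ≡ 117 (mod 191)
18^8 ≡ 128 (mod 191)
18^16 ≡ 149 (mod 191)
18^32 ≡ 45 (mod 191)
18^64 ≡ 115 (mod 191)
18^95 = 18^(64+16+8+4+2+1) ≡ 1 (mod 191).
Result is 1, so (18/191) = 1.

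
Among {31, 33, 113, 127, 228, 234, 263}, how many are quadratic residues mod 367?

5

(31/367) = +1 → QR.
(33/367) = +1 → QR.
(113/367) = +1 → QR.
(127/367) = -1 → non-residue.
(228/367) = +1 → QR.
(234/367) = +1 → QR.
(263/367) = -1 → non-residue.
Total quadratic residues among the 7: 5.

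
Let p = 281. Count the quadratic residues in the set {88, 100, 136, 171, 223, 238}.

4

(88/281) = -1 → non-residue.
(100/281) = +1 → QR.
(136/281) = +1 → QR.
(171/281) = -1 → non-residue.
(223/281) = +1 → QR.
(238/281) = +1 → QR.
Total quadratic residues among the 6: 4.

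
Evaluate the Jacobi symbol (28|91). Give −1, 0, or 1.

0

Pull out 2^2: since 91 ≡ 3 (mod 8), (2/91) = -1, so (2/91)^2 = +1.
Reciprocity: 7 ≡ 3 and 91 ≡ 3 (mod 4), so (7/91) = −(91/7).
Reduce top mod 7: now compute (0/7).
Top reduces to 0: gcd > 1, so the symbol is 0.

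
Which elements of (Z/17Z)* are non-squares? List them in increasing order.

3 5 6 7 10 11 12 14

Square k = 1,…,8 (k and 17−k give the same square):
1²=1, 2²=4, 3²=9, 4²=16, 5²≡8, 6²≡2, 7²≡15, 8²≡13 (mod 17).
The residues are {1, 2, 4, 8, 9, 13, 15, 16}; the non-residues are the remaining 8 nonzero classes.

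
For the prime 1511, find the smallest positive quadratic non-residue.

11

(2/1511) = +1, so 2 is a residue.
(3/1511) = +1, so 3 is a residue.
(4/1511) = +1, so 4 is a residue.
(5/1511) = +1, so 5 is a residue.
(6/1511) = +1, so 6 is a residue.
(7/1511) = +1, so 7 is a residue.
(8/1511) = +1, so 8 is a residue.
(9/1511) = +1, so 9 is a residue.
(10/1511) = +1, so 10 is a residue.
(11/1511) = −1, so 11 is the smallest positive non-residue mod 1511.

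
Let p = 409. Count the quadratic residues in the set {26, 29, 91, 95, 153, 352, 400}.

(26/409) = -1 → non-residue.
(29/409) = -1 → non-residue.
(91/409) = +1 → QR.
(95/409) = -1 → non-residue.
(153/409) = +1 → QR.
(352/409) = -1 → non-residue.
(400/409) = +1 → QR.
Total quadratic residues among the 7: 3.

3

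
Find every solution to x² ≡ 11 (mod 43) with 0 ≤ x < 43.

Since 43 ≡ 3 (mod 4), a square root of 11 is 11^((43+1)/4) = 11^11 mod 43.
Repeated squaring: 11^2≡35, 11^4≡21, 11^8≡11 (mod 43).
11^11 = 11^(8+2+1) ≡ 21 (mod 43).
Check: 21² = 441 ≡ 11 (mod 43). The two roots are 21 and 22.

21, 22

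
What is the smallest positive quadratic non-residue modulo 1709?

(2/1709) = −1, so 2 is the smallest positive non-residue mod 1709.

2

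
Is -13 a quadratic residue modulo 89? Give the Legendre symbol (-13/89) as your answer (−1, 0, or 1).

First reduce: -13 ≡ 76 (mod 89).
Pull out 2^2: since 89 ≡ 1 (mod 8), (2/89) = +1, so (2/89)^2 = +1.
Reciprocity: 19 ≡ 3 and 89 ≡ 1 (mod 4), so (19/89) = +(89/19).
Reduce top mod 19: now compute (13/19).
Reciprocity: 13 ≡ 1 and 19 ≡ 3 (mod 4), so (13/19) = +(19/13).
Reduce top mod 13: now compute (6/13).
Pull out 2: since 13 ≡ 5 (mod 8), (2/13) = -1.
Reciprocity: 3 ≡ 3 and 13 ≡ 1 (mod 4), so (3/13) = +(13/3).
Reduce top mod 3: now compute (1/3).
Reached (1/3) = 1. Collecting the sign flips along the way, the symbol is -1.

-1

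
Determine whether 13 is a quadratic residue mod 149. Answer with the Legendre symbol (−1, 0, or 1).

Reciprocity: 13 ≡ 1 and 149 ≡ 1 (mod 4), so (13/149) = +(149/13).
Reduce top mod 13: now compute (6/13).
Pull out 2: since 13 ≡ 5 (mod 8), (2/13) = -1.
Reciprocity: 3 ≡ 3 and 13 ≡ 1 (mod 4), so (3/13) = +(13/3).
Reduce top mod 3: now compute (1/3).
Reached (1/3) = 1. Collecting the sign flips along the way, the symbol is -1.

-1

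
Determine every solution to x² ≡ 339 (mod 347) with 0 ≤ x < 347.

Since 347 ≡ 3 (mod 4), a square root of 339 is 339^((347+1)/4) = 339^87 mod 347.
Repeated squaring: 339^2≡64, 339^4≡279, 339^8≡113, 339^16≡277, 339^32≡42, 339^64≡29 (mod 347).
339^87 = 339^(64+16+4+2+1) ≡ 133 (mod 347).
Check: 133² = 17689 ≡ 339 (mod 347). The two roots are 133 and 214.

133, 214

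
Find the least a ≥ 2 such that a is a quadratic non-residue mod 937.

5

(2/937) = +1, so 2 is a residue.
(3/937) = +1, so 3 is a residue.
(4/937) = +1, so 4 is a residue.
(5/937) = −1, so 5 is the smallest positive non-residue mod 937.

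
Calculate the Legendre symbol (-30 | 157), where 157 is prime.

1

Euler's criterion: (-30/157) ≡ 127^78 (mod 157).
127^2 ≡ 115 (mod 157)
127^4 ≡ 37 (mod 157)
127^8 ≡ 113 (mod 157)
127^16 ≡ 52 (mod 157)
127^32 ≡ 35 (mod 157)
127^64 ≡ 126 (mod 157)
127^78 = 127^(64+8+4+2) ≡ 1 (mod 157).
Result is 1, so (-30/157) = 1.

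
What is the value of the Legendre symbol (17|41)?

Reciprocity: 17 ≡ 1 and 41 ≡ 1 (mod 4), so (17/41) = +(41/17).
Reduce top mod 17: now compute (7/17).
Reciprocity: 7 ≡ 3 and 17 ≡ 1 (mod 4), so (7/17) = +(17/7).
Reduce top mod 7: now compute (3/7).
Reciprocity: 3 ≡ 3 and 7 ≡ 3 (mod 4), so (3/7) = −(7/3).
Reduce top mod 3: now compute (1/3).
Reached (1/3) = 1. Collecting the sign flips along the way, the symbol is -1.

-1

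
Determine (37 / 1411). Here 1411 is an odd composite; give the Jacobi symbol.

Reciprocity: 37 ≡ 1 and 1411 ≡ 3 (mod 4), so (37/1411) = +(1411/37).
Reduce top mod 37: now compute (5/37).
Reciprocity: 5 ≡ 1 and 37 ≡ 1 (mod 4), so (5/37) = +(37/5).
Reduce top mod 5: now compute (2/5).
Pull out 2: since 5 ≡ 5 (mod 8), (2/5) = -1.
Reached (1/5) = 1. Collecting the sign flips along the way, the symbol is -1.

-1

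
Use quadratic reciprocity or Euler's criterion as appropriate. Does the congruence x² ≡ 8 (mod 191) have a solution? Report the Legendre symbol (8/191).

Pull out 2^3: since 191 ≡ 7 (mod 8), (2/191) = +1, so (2/191)^3 = +1.
Reached (1/191) = 1. Collecting the sign flips along the way, the symbol is +1.

1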